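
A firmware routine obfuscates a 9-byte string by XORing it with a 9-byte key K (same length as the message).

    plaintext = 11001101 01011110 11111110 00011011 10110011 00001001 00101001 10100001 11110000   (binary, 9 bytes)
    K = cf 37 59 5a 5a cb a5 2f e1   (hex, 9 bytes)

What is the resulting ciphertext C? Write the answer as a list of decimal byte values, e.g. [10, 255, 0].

[2, 105, 167, 65, 233, 194, 140, 142, 17]

XOR is its own inverse, so applying the key byte-wise gives the result directly.
11001101 xor 11001111 = 00000010
01011110 xor 00110111 = 01101001
11111110 xor 01011001 = 10100111
00011011 xor 01011010 = 01000001
10110011 xor 01011010 = 11101001
00001001 xor 11001011 = 11000010
00101001 xor 10100101 = 10001100
10100001 xor 00101111 = 10001110
11110000 xor 11100001 = 00010001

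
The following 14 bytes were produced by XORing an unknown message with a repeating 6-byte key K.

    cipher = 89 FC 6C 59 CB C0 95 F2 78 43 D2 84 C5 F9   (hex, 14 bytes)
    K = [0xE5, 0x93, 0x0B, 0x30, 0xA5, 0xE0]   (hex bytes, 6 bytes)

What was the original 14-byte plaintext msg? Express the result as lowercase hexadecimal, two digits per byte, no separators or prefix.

The 6-byte key repeats, so the effective keystream is e5 93 0b 30 a5 e0 e5 93 0b 30 a5 e0 e5 93.
byte 0: 89 xor e5 = 6c
byte 1: fc xor 93 = 6f
byte 2: 6c xor 0b = 67
byte 3: 59 xor 30 = 69
byte 4: cb xor a5 = 6e
byte 5: c0 xor e0 = 20
byte 6: 95 xor e5 = 70
byte 7: f2 xor 93 = 61
byte 8: 78 xor 0b = 73
byte 9: 43 xor 30 = 73
byte 10: d2 xor a5 = 77
byte 11: 84 xor e0 = 64
byte 12: c5 xor e5 = 20
byte 13: f9 xor 93 = 6a

6c6f67696e20706173737764206a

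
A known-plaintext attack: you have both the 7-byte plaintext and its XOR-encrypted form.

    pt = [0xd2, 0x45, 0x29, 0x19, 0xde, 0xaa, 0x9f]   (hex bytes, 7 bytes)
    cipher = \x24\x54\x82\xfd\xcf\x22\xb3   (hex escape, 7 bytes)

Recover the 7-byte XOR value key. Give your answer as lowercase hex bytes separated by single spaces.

f6 11 ab e4 11 88 2c

Since cipher = pt ⊕ key, XORing both sides with pt gives key = pt ⊕ cipher.
d2 ⊕ 24 = f6
45 ⊕ 54 = 11
29 ⊕ 82 = ab
19 ⊕ fd = e4
de ⊕ cf = 11
aa ⊕ 22 = 88
9f ⊕ b3 = 2c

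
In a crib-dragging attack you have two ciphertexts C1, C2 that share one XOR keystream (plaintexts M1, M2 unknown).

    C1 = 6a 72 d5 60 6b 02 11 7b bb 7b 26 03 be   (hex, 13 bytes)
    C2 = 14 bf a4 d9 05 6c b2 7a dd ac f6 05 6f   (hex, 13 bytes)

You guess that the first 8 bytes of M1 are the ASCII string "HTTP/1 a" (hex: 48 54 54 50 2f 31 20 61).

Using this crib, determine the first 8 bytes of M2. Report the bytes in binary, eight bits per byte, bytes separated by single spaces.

00110110 10011001 00100101 11101001 01000001 01011111 10000011 01100000

First, C1 ⊕ C2 = (M1 ⊕ K) ⊕ (M2 ⊕ K) = M1 ⊕ M2, so the key drops out. Then M2 = (M1 ⊕ M2) ⊕ M1 over the first 8 bytes.
byte 0: (6a ⊕ 14) ⊕ 48 = 7e ⊕ 48 = 36
byte 1: (72 ⊕ bf) ⊕ 54 = cd ⊕ 54 = 99
byte 2: (d5 ⊕ a4) ⊕ 54 = 71 ⊕ 54 = 25
byte 3: (60 ⊕ d9) ⊕ 50 = b9 ⊕ 50 = e9
byte 4: (6b ⊕ 05) ⊕ 2f = 6e ⊕ 2f = 41
byte 5: (02 ⊕ 6c) ⊕ 31 = 6e ⊕ 31 = 5f
byte 6: (11 ⊕ b2) ⊕ 20 = a3 ⊕ 20 = 83
byte 7: (7b ⊕ 7a) ⊕ 61 = 01 ⊕ 61 = 60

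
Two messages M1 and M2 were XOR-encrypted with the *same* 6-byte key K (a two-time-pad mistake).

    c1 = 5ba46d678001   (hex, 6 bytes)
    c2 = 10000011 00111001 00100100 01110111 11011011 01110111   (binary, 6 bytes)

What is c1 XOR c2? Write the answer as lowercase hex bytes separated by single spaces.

c1 ⊕ c2 = (M1 ⊕ K) ⊕ (M2 ⊕ K) = M1 ⊕ M2 — the shared key cancels under XOR.
byte 0:  91 ^ 131 = 216
byte 1: 164 ^  57 = 157
byte 2: 109 ^  36 =  73
byte 3: 103 ^ 119 =  16
byte 4: 128 ^ 219 =  91
byte 5:   1 ^ 119 = 118

d8 9d 49 10 5b 76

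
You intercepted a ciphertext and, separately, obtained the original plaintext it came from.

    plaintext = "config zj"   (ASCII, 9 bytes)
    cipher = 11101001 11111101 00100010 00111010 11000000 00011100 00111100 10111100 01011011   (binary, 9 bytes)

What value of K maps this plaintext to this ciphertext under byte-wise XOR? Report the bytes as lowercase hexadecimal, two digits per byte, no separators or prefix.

Since cipher = plaintext ⊕ K, XORing both sides with plaintext gives K = plaintext ⊕ cipher.
63 ⊕ e9 = 8a
6f ⊕ fd = 92
6e ⊕ 22 = 4c
66 ⊕ 3a = 5c
69 ⊕ c0 = a9
67 ⊕ 1c = 7b
20 ⊕ 3c = 1c
7a ⊕ bc = c6
6a ⊕ 5b = 31

8a924c5ca97b1cc631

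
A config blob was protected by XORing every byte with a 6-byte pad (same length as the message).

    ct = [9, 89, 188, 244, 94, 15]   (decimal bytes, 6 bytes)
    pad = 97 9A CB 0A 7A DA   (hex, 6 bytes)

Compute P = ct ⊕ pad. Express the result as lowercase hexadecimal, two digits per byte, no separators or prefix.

XOR is its own inverse, so applying the key byte-wise gives the result directly.
09 ^ 97 = 9e
59 ^ 9a = c3
bc ^ cb = 77
f4 ^ 0a = fe
5e ^ 7a = 24
0f ^ da = d5

9ec377fe24d5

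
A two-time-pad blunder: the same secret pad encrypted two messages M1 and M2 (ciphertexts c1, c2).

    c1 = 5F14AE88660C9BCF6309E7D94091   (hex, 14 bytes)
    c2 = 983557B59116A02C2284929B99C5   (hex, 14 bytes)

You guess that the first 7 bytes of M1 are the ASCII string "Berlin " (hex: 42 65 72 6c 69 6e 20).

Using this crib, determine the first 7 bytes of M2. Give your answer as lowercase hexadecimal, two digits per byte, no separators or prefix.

First, c1 ⊕ c2 = (M1 ⊕ K) ⊕ (M2 ⊕ K) = M1 ⊕ M2, so the key drops out. Then M2 = (M1 ⊕ M2) ⊕ M1 over the first 7 bytes.
byte 0: (5f xor 98) xor 42 = c7 xor 42 = 85
byte 1: (14 xor 35) xor 65 = 21 xor 65 = 44
byte 2: (ae xor 57) xor 72 = f9 xor 72 = 8b
byte 3: (88 xor b5) xor 6c = 3d xor 6c = 51
byte 4: (66 xor 91) xor 69 = f7 xor 69 = 9e
byte 5: (0c xor 16) xor 6e = 1a xor 6e = 74
byte 6: (9b xor a0) xor 20 = 3b xor 20 = 1b

85448b519e741b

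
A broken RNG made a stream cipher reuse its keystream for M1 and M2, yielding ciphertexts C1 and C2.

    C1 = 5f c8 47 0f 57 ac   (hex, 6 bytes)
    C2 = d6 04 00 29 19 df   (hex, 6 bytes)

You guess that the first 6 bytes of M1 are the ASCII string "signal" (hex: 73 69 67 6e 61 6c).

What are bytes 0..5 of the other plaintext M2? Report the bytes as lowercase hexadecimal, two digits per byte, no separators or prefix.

faa520482f1f

First, C1 ⊕ C2 = (M1 ⊕ K) ⊕ (M2 ⊕ K) = M1 ⊕ M2, so the key drops out. Then M2 = (M1 ⊕ M2) ⊕ M1 over the first 6 bytes.
byte 0: (5f XOR d6) XOR 73 = 89 XOR 73 = fa
byte 1: (c8 XOR 04) XOR 69 = cc XOR 69 = a5
byte 2: (47 XOR 00) XOR 67 = 47 XOR 67 = 20
byte 3: (0f XOR 29) XOR 6e = 26 XOR 6e = 48
byte 4: (57 XOR 19) XOR 61 = 4e XOR 61 = 2f
byte 5: (ac XOR df) XOR 6c = 73 XOR 6c = 1f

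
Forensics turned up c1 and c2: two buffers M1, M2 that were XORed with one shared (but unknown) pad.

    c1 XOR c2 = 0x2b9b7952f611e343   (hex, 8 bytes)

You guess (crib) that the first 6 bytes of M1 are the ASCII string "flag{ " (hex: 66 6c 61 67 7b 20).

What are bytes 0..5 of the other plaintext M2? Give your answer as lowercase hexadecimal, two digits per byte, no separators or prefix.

Since c1 ⊕ c2 = M1 ⊕ M2, XORing with the guessed M1 bytes yields the corresponding M2 bytes: M2 = (c1 ⊕ c2) ⊕ M1.
byte 0:  43 ⊕ 102 =  77
byte 1: 155 ⊕ 108 = 247
byte 2: 121 ⊕  97 =  24
byte 3:  82 ⊕ 103 =  53
byte 4: 246 ⊕ 123 = 141
byte 5:  17 ⊕  32 =  49

4df718358d31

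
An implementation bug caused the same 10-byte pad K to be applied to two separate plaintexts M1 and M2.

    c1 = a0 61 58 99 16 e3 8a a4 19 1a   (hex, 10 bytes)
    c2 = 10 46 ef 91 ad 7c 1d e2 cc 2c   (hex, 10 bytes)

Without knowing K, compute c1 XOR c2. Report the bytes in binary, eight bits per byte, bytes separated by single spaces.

c1 ⊕ c2 = (M1 ⊕ K) ⊕ (M2 ⊕ K) = M1 ⊕ M2 — the shared key cancels under XOR.
a0 XOR 10 = b0
61 XOR 46 = 27
58 XOR ef = b7
99 XOR 91 = 08
16 XOR ad = bb
e3 XOR 7c = 9f
8a XOR 1d = 97
a4 XOR e2 = 46
19 XOR cc = d5
1a XOR 2c = 36

10110000 00100111 10110111 00001000 10111011 10011111 10010111 01000110 11010101 00110110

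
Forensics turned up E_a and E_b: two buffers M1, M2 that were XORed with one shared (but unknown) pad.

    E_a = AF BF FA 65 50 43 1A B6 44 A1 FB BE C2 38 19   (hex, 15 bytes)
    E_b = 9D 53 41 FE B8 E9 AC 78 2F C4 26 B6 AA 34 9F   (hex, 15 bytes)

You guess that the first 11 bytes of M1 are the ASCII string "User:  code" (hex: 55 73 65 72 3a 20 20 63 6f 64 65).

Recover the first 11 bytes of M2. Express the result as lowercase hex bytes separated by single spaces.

First, E_a ⊕ E_b = (M1 ⊕ K) ⊕ (M2 ⊕ K) = M1 ⊕ M2, so the key drops out. Then M2 = (M1 ⊕ M2) ⊕ M1 over the first 11 bytes.
byte 0: (af xor 9d) xor 55 = 32 xor 55 = 67
byte 1: (bf xor 53) xor 73 = ec xor 73 = 9f
byte 2: (fa xor 41) xor 65 = bb xor 65 = de
byte 3: (65 xor fe) xor 72 = 9b xor 72 = e9
byte 4: (50 xor b8) xor 3a = e8 xor 3a = d2
byte 5: (43 xor e9) xor 20 = aa xor 20 = 8a
byte 6: (1a xor ac) xor 20 = b6 xor 20 = 96
byte 7: (b6 xor 78) xor 63 = ce xor 63 = ad
byte 8: (44 xor 2f) xor 6f = 6b xor 6f = 04
byte 9: (a1 xor c4) xor 64 = 65 xor 64 = 01
byte 10: (fb xor 26) xor 65 = dd xor 65 = b8

67 9f de e9 d2 8a 96 ad 04 01 b8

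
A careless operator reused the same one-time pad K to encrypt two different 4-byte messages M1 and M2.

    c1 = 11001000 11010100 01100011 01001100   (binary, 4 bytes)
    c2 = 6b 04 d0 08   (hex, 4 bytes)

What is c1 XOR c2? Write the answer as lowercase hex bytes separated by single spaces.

c1 ⊕ c2 = (M1 ⊕ K) ⊕ (M2 ⊕ K) = M1 ⊕ M2 — the shared key cancels under XOR.
c8 ⊕ 6b = a3
d4 ⊕ 04 = d0
63 ⊕ d0 = b3
4c ⊕ 08 = 44

a3 d0 b3 44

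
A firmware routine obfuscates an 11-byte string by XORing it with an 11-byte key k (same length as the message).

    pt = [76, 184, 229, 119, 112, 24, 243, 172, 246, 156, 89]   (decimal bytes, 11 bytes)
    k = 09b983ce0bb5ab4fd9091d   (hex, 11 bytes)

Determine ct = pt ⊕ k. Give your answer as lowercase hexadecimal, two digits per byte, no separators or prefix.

450166b97bad58e32f9544

byte 0:  76 ⊕   9 =  69
byte 1: 184 ⊕ 185 =   1
byte 2: 229 ⊕ 131 = 102
byte 3: 119 ⊕ 206 = 185
byte 4: 112 ⊕  11 = 123
byte 5:  24 ⊕ 181 = 173
byte 6: 243 ⊕ 171 =  88
byte 7: 172 ⊕  79 = 227
byte 8: 246 ⊕ 217 =  47
byte 9: 156 ⊕   9 = 149
byte 10:  89 ⊕  29 =  68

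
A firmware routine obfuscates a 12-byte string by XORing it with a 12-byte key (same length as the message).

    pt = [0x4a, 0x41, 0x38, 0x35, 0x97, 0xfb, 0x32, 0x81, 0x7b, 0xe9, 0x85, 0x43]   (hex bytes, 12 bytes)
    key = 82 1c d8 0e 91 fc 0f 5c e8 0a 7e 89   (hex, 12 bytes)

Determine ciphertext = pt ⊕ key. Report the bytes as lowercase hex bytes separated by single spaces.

byte 0: 4a XOR 82 = c8
byte 1: 41 XOR 1c = 5d
byte 2: 38 XOR d8 = e0
byte 3: 35 XOR 0e = 3b
byte 4: 97 XOR 91 = 06
byte 5: fb XOR fc = 07
byte 6: 32 XOR 0f = 3d
byte 7: 81 XOR 5c = dd
byte 8: 7b XOR e8 = 93
byte 9: e9 XOR 0a = e3
byte 10: 85 XOR 7e = fb
byte 11: 43 XOR 89 = ca

c8 5d e0 3b 06 07 3d dd 93 e3 fb ca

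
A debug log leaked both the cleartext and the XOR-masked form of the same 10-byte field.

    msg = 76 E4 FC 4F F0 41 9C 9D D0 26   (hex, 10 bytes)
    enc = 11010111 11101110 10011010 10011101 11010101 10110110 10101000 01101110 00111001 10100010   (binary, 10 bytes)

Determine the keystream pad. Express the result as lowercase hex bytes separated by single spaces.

a1 0a 66 d2 25 f7 34 f3 e9 84

Since enc = msg ⊕ pad, XORing both sides with msg gives pad = msg ⊕ enc.
118 XOR 215 = 161
228 XOR 238 =  10
252 XOR 154 = 102
 79 XOR 157 = 210
240 XOR 213 =  37
 65 XOR 182 = 247
156 XOR 168 =  52
157 XOR 110 = 243
208 XOR  57 = 233
 38 XOR 162 = 132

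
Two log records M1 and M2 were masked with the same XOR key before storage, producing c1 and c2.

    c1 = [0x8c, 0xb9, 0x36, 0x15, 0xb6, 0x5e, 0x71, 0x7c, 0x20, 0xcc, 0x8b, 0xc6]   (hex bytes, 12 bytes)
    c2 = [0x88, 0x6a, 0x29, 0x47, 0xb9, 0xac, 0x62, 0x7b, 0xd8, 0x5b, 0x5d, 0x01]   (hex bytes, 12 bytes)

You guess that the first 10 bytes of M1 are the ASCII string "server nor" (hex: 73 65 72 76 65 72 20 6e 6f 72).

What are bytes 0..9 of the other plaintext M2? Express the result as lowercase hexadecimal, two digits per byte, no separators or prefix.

First, c1 ⊕ c2 = (M1 ⊕ K) ⊕ (M2 ⊕ K) = M1 ⊕ M2, so the key drops out. Then M2 = (M1 ⊕ M2) ⊕ M1 over the first 10 bytes.
byte 0: (8c xor 88) xor 73 = 04 xor 73 = 77
byte 1: (b9 xor 6a) xor 65 = d3 xor 65 = b6
byte 2: (36 xor 29) xor 72 = 1f xor 72 = 6d
byte 3: (15 xor 47) xor 76 = 52 xor 76 = 24
byte 4: (b6 xor b9) xor 65 = 0f xor 65 = 6a
byte 5: (5e xor ac) xor 72 = f2 xor 72 = 80
byte 6: (71 xor 62) xor 20 = 13 xor 20 = 33
byte 7: (7c xor 7b) xor 6e = 07 xor 6e = 69
byte 8: (20 xor d8) xor 6f = f8 xor 6f = 97
byte 9: (cc xor 5b) xor 72 = 97 xor 72 = e5

77b66d246a80336997e5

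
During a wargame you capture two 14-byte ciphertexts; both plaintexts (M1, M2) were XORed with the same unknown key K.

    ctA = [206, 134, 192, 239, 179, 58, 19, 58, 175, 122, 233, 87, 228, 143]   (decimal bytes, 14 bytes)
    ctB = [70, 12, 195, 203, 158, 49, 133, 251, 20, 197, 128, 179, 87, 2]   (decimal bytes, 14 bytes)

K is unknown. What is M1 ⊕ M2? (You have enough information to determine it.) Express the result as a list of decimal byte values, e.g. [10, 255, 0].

ctA ⊕ ctB = (M1 ⊕ K) ⊕ (M2 ⊕ K) = M1 ⊕ M2 — the shared key cancels under XOR.
ce XOR 46 = 88
86 XOR 0c = 8a
c0 XOR c3 = 03
ef XOR cb = 24
b3 XOR 9e = 2d
3a XOR 31 = 0b
13 XOR 85 = 96
3a XOR fb = c1
af XOR 14 = bb
7a XOR c5 = bf
e9 XOR 80 = 69
57 XOR b3 = e4
e4 XOR 57 = b3
8f XOR 02 = 8d

[136, 138, 3, 36, 45, 11, 150, 193, 187, 191, 105, 228, 179, 141]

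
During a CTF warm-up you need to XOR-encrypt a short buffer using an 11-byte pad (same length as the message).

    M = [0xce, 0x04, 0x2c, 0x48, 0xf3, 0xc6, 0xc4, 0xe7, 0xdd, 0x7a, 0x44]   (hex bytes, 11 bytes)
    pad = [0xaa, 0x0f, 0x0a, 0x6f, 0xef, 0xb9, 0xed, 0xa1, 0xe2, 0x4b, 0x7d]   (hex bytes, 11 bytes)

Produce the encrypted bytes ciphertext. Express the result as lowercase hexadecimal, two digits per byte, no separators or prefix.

640b26271c7f29463f3139

XOR is its own inverse, so applying the key byte-wise gives the result directly.
ce ^ aa = 64
04 ^ 0f = 0b
2c ^ 0a = 26
48 ^ 6f = 27
f3 ^ ef = 1c
c6 ^ b9 = 7f
c4 ^ ed = 29
e7 ^ a1 = 46
dd ^ e2 = 3f
7a ^ 4b = 31
44 ^ 7d = 39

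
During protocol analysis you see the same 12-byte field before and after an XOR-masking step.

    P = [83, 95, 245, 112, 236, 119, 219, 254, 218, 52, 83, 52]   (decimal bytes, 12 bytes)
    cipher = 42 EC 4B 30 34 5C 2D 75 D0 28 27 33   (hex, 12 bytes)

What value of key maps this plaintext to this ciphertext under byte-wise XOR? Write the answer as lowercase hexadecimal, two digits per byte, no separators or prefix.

11b3be40d82bf68b0a1c7407

Since cipher = P ⊕ key, XORing both sides with P gives key = P ⊕ cipher.
53 ⊕ 42 = 11
5f ⊕ ec = b3
f5 ⊕ 4b = be
70 ⊕ 30 = 40
ec ⊕ 34 = d8
77 ⊕ 5c = 2b
db ⊕ 2d = f6
fe ⊕ 75 = 8b
da ⊕ d0 = 0a
34 ⊕ 28 = 1c
53 ⊕ 27 = 74
34 ⊕ 33 = 07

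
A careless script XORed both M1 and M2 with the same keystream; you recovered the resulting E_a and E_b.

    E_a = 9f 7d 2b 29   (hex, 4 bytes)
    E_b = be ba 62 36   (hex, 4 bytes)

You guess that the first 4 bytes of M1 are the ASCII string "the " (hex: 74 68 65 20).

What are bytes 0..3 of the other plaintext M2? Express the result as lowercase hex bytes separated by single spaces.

55 af 2c 3f

First, E_a ⊕ E_b = (M1 ⊕ K) ⊕ (M2 ⊕ K) = M1 ⊕ M2, so the key drops out. Then M2 = (M1 ⊕ M2) ⊕ M1 over the first 4 bytes.
byte 0: (9f XOR be) XOR 74 = 21 XOR 74 = 55
byte 1: (7d XOR ba) XOR 68 = c7 XOR 68 = af
byte 2: (2b XOR 62) XOR 65 = 49 XOR 65 = 2c
byte 3: (29 XOR 36) XOR 20 = 1f XOR 20 = 3f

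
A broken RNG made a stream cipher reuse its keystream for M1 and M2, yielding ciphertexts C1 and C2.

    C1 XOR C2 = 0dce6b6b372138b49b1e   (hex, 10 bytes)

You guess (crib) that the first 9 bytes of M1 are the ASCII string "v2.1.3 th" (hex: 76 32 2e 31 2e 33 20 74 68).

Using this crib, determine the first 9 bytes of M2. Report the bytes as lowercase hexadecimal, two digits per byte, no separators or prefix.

Since C1 ⊕ C2 = M1 ⊕ M2, XORing with the guessed M1 bytes yields the corresponding M2 bytes: M2 = (C1 ⊕ C2) ⊕ M1.
00001101 ⊕ 01110110 = 01111011
11001110 ⊕ 00110010 = 11111100
01101011 ⊕ 00101110 = 01000101
01101011 ⊕ 00110001 = 01011010
00110111 ⊕ 00101110 = 00011001
00100001 ⊕ 00110011 = 00010010
00111000 ⊕ 00100000 = 00011000
10110100 ⊕ 01110100 = 11000000
10011011 ⊕ 01101000 = 11110011

7bfc455a191218c0f3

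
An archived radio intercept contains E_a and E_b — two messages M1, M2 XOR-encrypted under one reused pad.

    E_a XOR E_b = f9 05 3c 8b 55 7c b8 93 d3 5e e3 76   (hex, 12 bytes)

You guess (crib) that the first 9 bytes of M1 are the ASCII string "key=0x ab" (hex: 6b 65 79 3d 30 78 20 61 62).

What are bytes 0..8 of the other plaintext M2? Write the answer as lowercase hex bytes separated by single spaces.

92 60 45 b6 65 04 98 f2 b1

Since E_a ⊕ E_b = M1 ⊕ M2, XORing with the guessed M1 bytes yields the corresponding M2 bytes: M2 = (E_a ⊕ E_b) ⊕ M1.
byte 0: f9 xor 6b = 92
byte 1: 05 xor 65 = 60
byte 2: 3c xor 79 = 45
byte 3: 8b xor 3d = b6
byte 4: 55 xor 30 = 65
byte 5: 7c xor 78 = 04
byte 6: b8 xor 20 = 98
byte 7: 93 xor 61 = f2
byte 8: d3 xor 62 = b1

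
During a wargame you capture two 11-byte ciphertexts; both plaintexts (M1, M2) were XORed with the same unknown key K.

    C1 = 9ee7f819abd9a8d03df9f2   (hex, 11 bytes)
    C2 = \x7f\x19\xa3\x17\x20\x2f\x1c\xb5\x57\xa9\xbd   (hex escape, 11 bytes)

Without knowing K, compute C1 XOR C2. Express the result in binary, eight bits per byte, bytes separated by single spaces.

C1 ⊕ C2 = (M1 ⊕ K) ⊕ (M2 ⊕ K) = M1 ⊕ M2 — the shared key cancels under XOR.
10011110 XOR 01111111 = 11100001
11100111 XOR 00011001 = 11111110
11111000 XOR 10100011 = 01011011
00011001 XOR 00010111 = 00001110
10101011 XOR 00100000 = 10001011
11011001 XOR 00101111 = 11110110
10101000 XOR 00011100 = 10110100
11010000 XOR 10110101 = 01100101
00111101 XOR 01010111 = 01101010
11111001 XOR 10101001 = 01010000
11110010 XOR 10111101 = 01001111

11100001 11111110 01011011 00001110 10001011 11110110 10110100 01100101 01101010 01010000 01001111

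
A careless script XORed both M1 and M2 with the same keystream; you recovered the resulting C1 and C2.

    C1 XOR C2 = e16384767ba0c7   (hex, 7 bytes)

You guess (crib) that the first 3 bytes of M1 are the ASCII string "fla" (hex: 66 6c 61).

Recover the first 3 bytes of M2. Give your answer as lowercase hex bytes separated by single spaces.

Since C1 ⊕ C2 = M1 ⊕ M2, XORing with the guessed M1 bytes yields the corresponding M2 bytes: M2 = (C1 ⊕ C2) ⊕ M1.
11100001 ⊕ 01100110 = 10000111
01100011 ⊕ 01101100 = 00001111
10000100 ⊕ 01100001 = 11100101

87 0f e5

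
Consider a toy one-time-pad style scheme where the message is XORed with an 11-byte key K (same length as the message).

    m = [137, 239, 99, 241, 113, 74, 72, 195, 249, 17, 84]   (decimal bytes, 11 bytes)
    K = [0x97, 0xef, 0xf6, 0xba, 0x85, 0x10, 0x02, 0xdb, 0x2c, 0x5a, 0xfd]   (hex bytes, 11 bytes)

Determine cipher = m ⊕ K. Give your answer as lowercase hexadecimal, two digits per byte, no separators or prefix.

1e00954bf45a4a18d54ba9

89 XOR 97 = 1e
ef XOR ef = 00
63 XOR f6 = 95
f1 XOR ba = 4b
71 XOR 85 = f4
4a XOR 10 = 5a
48 XOR 02 = 4a
c3 XOR db = 18
f9 XOR 2c = d5
11 XOR 5a = 4b
54 XOR fd = a9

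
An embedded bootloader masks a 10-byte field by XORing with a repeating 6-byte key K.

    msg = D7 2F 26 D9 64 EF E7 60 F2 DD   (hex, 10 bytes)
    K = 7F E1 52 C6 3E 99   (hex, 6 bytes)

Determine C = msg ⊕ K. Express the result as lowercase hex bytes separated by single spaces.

a8 ce 74 1f 5a 76 98 81 a0 1b

The 6-byte key repeats, so the effective keystream is 7f e1 52 c6 3e 99 7f e1 52 c6.
byte 0: d7 XOR 7f = a8
byte 1: 2f XOR e1 = ce
byte 2: 26 XOR 52 = 74
byte 3: d9 XOR c6 = 1f
byte 4: 64 XOR 3e = 5a
byte 5: ef XOR 99 = 76
byte 6: e7 XOR 7f = 98
byte 7: 60 XOR e1 = 81
byte 8: f2 XOR 52 = a0
byte 9: dd XOR c6 = 1b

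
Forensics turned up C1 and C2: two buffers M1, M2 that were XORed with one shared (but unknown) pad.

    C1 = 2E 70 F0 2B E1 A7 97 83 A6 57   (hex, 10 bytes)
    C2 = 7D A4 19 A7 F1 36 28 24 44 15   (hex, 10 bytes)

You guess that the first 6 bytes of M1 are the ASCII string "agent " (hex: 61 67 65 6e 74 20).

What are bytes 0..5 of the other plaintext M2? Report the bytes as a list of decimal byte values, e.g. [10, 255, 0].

[50, 179, 140, 226, 100, 177]

First, C1 ⊕ C2 = (M1 ⊕ K) ⊕ (M2 ⊕ K) = M1 ⊕ M2, so the key drops out. Then M2 = (M1 ⊕ M2) ⊕ M1 over the first 6 bytes.
byte 0: (2e ^ 7d) ^ 61 = 53 ^ 61 = 32
byte 1: (70 ^ a4) ^ 67 = d4 ^ 67 = b3
byte 2: (f0 ^ 19) ^ 65 = e9 ^ 65 = 8c
byte 3: (2b ^ a7) ^ 6e = 8c ^ 6e = e2
byte 4: (e1 ^ f1) ^ 74 = 10 ^ 74 = 64
byte 5: (a7 ^ 36) ^ 20 = 91 ^ 20 = b1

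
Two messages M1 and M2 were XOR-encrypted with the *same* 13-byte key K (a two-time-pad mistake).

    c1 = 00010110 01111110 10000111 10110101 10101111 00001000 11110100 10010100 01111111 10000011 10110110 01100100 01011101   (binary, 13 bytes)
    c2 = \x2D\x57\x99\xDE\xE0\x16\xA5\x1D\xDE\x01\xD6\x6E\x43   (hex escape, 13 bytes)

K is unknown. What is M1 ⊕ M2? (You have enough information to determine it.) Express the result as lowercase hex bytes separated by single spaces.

c1 ⊕ c2 = (M1 ⊕ K) ⊕ (M2 ⊕ K) = M1 ⊕ M2 — the shared key cancels under XOR.
 22 ^  45 =  59
126 ^  87 =  41
135 ^ 153 =  30
181 ^ 222 = 107
175 ^ 224 =  79
  8 ^  22 =  30
244 ^ 165 =  81
148 ^  29 = 137
127 ^ 222 = 161
131 ^   1 = 130
182 ^ 214 =  96
100 ^ 110 =  10
 93 ^  67 =  30

3b 29 1e 6b 4f 1e 51 89 a1 82 60 0a 1e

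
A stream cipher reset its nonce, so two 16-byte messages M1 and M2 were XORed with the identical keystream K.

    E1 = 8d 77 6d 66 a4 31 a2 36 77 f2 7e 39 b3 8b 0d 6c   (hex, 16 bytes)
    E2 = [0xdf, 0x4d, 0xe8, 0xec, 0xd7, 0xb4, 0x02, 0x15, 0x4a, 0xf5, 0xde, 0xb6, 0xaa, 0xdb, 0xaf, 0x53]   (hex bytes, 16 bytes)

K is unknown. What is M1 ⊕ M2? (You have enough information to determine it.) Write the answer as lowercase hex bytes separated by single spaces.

E1 ⊕ E2 = (M1 ⊕ K) ⊕ (M2 ⊕ K) = M1 ⊕ M2 — the shared key cancels under XOR.
byte 0: 141 xor 223 =  82
byte 1: 119 xor  77 =  58
byte 2: 109 xor 232 = 133
byte 3: 102 xor 236 = 138
byte 4: 164 xor 215 = 115
byte 5:  49 xor 180 = 133
byte 6: 162 xor   2 = 160
byte 7:  54 xor  21 =  35
byte 8: 119 xor  74 =  61
byte 9: 242 xor 245 =   7
byte 10: 126 xor 222 = 160
byte 11:  57 xor 182 = 143
byte 12: 179 xor 170 =  25
byte 13: 139 xor 219 =  80
byte 14:  13 xor 175 = 162
byte 15: 108 xor  83 =  63

52 3a 85 8a 73 85 a0 23 3d 07 a0 8f 19 50 a2 3f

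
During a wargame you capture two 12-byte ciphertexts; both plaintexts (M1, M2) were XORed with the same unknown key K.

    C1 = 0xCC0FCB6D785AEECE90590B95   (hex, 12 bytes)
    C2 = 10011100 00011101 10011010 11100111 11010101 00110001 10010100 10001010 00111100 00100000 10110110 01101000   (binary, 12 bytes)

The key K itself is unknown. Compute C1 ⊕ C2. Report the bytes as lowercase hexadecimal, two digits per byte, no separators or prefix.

5012518aad6b7a44ac79bdfd

C1 ⊕ C2 = (M1 ⊕ K) ⊕ (M2 ⊕ K) = M1 ⊕ M2 — the shared key cancels under XOR.
204 XOR 156 =  80
 15 XOR  29 =  18
203 XOR 154 =  81
109 XOR 231 = 138
120 XOR 213 = 173
 90 XOR  49 = 107
238 XOR 148 = 122
206 XOR 138 =  68
144 XOR  60 = 172
 89 XOR  32 = 121
 11 XOR 182 = 189
149 XOR 104 = 253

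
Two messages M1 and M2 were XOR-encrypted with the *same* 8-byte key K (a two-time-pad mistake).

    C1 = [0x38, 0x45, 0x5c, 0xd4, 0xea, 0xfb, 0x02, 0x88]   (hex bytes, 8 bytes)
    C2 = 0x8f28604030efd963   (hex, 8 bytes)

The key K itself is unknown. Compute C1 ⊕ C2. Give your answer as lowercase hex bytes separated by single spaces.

b7 6d 3c 94 da 14 db eb

C1 ⊕ C2 = (M1 ⊕ K) ⊕ (M2 ⊕ K) = M1 ⊕ M2 — the shared key cancels under XOR.
byte 0: 00111000 ^ 10001111 = 10110111
byte 1: 01000101 ^ 00101000 = 01101101
byte 2: 01011100 ^ 01100000 = 00111100
byte 3: 11010100 ^ 01000000 = 10010100
byte 4: 11101010 ^ 00110000 = 11011010
byte 5: 11111011 ^ 11101111 = 00010100
byte 6: 00000010 ^ 11011001 = 11011011
byte 7: 10001000 ^ 01100011 = 11101011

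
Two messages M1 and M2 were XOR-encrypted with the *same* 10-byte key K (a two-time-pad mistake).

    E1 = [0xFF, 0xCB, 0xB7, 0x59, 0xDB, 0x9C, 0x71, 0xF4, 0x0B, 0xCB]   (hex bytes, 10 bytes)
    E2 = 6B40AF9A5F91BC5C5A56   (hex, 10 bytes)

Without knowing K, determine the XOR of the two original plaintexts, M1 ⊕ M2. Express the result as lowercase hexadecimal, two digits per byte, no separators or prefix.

948b18c3840dcda8519d

E1 ⊕ E2 = (M1 ⊕ K) ⊕ (M2 ⊕ K) = M1 ⊕ M2 — the shared key cancels under XOR.
255 xor 107 = 148
203 xor  64 = 139
183 xor 175 =  24
 89 xor 154 = 195
219 xor  95 = 132
156 xor 145 =  13
113 xor 188 = 205
244 xor  92 = 168
 11 xor  90 =  81
203 xor  86 = 157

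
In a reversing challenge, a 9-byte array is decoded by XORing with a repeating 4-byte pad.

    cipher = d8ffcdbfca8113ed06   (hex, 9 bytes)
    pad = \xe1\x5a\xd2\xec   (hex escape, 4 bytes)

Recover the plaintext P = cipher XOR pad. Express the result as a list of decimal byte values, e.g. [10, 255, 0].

The 4-byte key repeats, so the effective keystream is e1 5a d2 ec e1 5a d2 ec e1.
byte 0: d8 ⊕ e1 = 39
byte 1: ff ⊕ 5a = a5
byte 2: cd ⊕ d2 = 1f
byte 3: bf ⊕ ec = 53
byte 4: ca ⊕ e1 = 2b
byte 5: 81 ⊕ 5a = db
byte 6: 13 ⊕ d2 = c1
byte 7: ed ⊕ ec = 01
byte 8: 06 ⊕ e1 = e7

[57, 165, 31, 83, 43, 219, 193, 1, 231]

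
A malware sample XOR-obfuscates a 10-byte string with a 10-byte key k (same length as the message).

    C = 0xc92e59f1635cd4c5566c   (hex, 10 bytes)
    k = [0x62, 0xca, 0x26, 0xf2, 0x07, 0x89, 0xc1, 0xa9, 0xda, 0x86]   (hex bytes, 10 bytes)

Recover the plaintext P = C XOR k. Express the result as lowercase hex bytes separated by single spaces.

ab e4 7f 03 64 d5 15 6c 8c ea

XOR is its own inverse, so applying the key byte-wise gives the result directly.
11001001 ⊕ 01100010 = 10101011
00101110 ⊕ 11001010 = 11100100
01011001 ⊕ 00100110 = 01111111
11110001 ⊕ 11110010 = 00000011
01100011 ⊕ 00000111 = 01100100
01011100 ⊕ 10001001 = 11010101
11010100 ⊕ 11000001 = 00010101
11000101 ⊕ 10101001 = 01101100
01010110 ⊕ 11011010 = 10001100
01101100 ⊕ 10000110 = 11101010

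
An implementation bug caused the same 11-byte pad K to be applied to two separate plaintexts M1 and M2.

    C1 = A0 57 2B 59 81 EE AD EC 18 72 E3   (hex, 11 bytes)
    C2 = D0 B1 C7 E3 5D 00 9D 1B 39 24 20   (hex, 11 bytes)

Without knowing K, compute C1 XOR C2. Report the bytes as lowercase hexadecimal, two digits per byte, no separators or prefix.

C1 ⊕ C2 = (M1 ⊕ K) ⊕ (M2 ⊕ K) = M1 ⊕ M2 — the shared key cancels under XOR.
a0 ⊕ d0 = 70
57 ⊕ b1 = e6
2b ⊕ c7 = ec
59 ⊕ e3 = ba
81 ⊕ 5d = dc
ee ⊕ 00 = ee
ad ⊕ 9d = 30
ec ⊕ 1b = f7
18 ⊕ 39 = 21
72 ⊕ 24 = 56
e3 ⊕ 20 = c3

70e6ecbadcee30f72156c3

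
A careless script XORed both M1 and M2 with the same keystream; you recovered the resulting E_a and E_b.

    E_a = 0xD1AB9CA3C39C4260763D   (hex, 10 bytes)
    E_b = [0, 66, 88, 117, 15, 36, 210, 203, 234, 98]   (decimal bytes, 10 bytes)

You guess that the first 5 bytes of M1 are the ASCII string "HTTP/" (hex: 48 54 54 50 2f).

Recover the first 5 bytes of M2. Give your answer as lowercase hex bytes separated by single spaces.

First, E_a ⊕ E_b = (M1 ⊕ K) ⊕ (M2 ⊕ K) = M1 ⊕ M2, so the key drops out. Then M2 = (M1 ⊕ M2) ⊕ M1 over the first 5 bytes.
byte 0: (d1 XOR 00) XOR 48 = d1 XOR 48 = 99
byte 1: (ab XOR 42) XOR 54 = e9 XOR 54 = bd
byte 2: (9c XOR 58) XOR 54 = c4 XOR 54 = 90
byte 3: (a3 XOR 75) XOR 50 = d6 XOR 50 = 86
byte 4: (c3 XOR 0f) XOR 2f = cc XOR 2f = e3

99 bd 90 86 e3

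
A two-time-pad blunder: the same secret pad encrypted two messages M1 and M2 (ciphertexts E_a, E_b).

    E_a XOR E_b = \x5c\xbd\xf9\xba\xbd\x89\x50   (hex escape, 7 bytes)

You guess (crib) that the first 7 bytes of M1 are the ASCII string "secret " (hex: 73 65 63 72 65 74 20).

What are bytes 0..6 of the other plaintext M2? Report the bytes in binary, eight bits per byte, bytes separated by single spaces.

Since E_a ⊕ E_b = M1 ⊕ M2, XORing with the guessed M1 bytes yields the corresponding M2 bytes: M2 = (E_a ⊕ E_b) ⊕ M1.
5c xor 73 = 2f
bd xor 65 = d8
f9 xor 63 = 9a
ba xor 72 = c8
bd xor 65 = d8
89 xor 74 = fd
50 xor 20 = 70

00101111 11011000 10011010 11001000 11011000 11111101 01110000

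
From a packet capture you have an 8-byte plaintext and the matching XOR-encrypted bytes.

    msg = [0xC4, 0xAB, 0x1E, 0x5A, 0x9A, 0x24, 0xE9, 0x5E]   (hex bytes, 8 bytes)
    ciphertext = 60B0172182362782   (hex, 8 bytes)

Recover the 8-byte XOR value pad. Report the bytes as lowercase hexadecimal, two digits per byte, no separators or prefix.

a41b097b1812cedc

Since ciphertext = msg ⊕ pad, XORing both sides with msg gives pad = msg ⊕ ciphertext.
c4 ⊕ 60 = a4
ab ⊕ b0 = 1b
1e ⊕ 17 = 09
5a ⊕ 21 = 7b
9a ⊕ 82 = 18
24 ⊕ 36 = 12
e9 ⊕ 27 = ce
5e ⊕ 82 = dc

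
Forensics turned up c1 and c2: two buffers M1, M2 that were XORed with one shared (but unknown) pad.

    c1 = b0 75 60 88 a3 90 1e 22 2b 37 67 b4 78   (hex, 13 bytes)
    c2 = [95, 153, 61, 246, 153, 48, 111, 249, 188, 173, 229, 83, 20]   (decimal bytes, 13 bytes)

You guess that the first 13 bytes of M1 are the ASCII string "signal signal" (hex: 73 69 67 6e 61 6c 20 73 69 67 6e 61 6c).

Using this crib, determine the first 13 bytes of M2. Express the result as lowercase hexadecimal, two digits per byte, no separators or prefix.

9c853a105bcc51a8fefdec8600

First, c1 ⊕ c2 = (M1 ⊕ K) ⊕ (M2 ⊕ K) = M1 ⊕ M2, so the key drops out. Then M2 = (M1 ⊕ M2) ⊕ M1 over the first 13 bytes.
byte 0: (b0 ^ 5f) ^ 73 = ef ^ 73 = 9c
byte 1: (75 ^ 99) ^ 69 = ec ^ 69 = 85
byte 2: (60 ^ 3d) ^ 67 = 5d ^ 67 = 3a
byte 3: (88 ^ f6) ^ 6e = 7e ^ 6e = 10
byte 4: (a3 ^ 99) ^ 61 = 3a ^ 61 = 5b
byte 5: (90 ^ 30) ^ 6c = a0 ^ 6c = cc
byte 6: (1e ^ 6f) ^ 20 = 71 ^ 20 = 51
byte 7: (22 ^ f9) ^ 73 = db ^ 73 = a8
byte 8: (2b ^ bc) ^ 69 = 97 ^ 69 = fe
byte 9: (37 ^ ad) ^ 67 = 9a ^ 67 = fd
byte 10: (67 ^ e5) ^ 6e = 82 ^ 6e = ec
byte 11: (b4 ^ 53) ^ 61 = e7 ^ 61 = 86
byte 12: (78 ^ 14) ^ 6c = 6c ^ 6c = 00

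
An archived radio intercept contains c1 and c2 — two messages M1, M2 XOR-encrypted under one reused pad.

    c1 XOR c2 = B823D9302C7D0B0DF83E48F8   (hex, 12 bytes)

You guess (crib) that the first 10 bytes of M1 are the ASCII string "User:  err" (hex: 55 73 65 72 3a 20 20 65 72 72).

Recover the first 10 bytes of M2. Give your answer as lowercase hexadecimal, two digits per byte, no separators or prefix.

Since c1 ⊕ c2 = M1 ⊕ M2, XORing with the guessed M1 bytes yields the corresponding M2 bytes: M2 = (c1 ⊕ c2) ⊕ M1.
b8 ⊕ 55 = ed
23 ⊕ 73 = 50
d9 ⊕ 65 = bc
30 ⊕ 72 = 42
2c ⊕ 3a = 16
7d ⊕ 20 = 5d
0b ⊕ 20 = 2b
0d ⊕ 65 = 68
f8 ⊕ 72 = 8a
3e ⊕ 72 = 4c

ed50bc42165d2b688a4c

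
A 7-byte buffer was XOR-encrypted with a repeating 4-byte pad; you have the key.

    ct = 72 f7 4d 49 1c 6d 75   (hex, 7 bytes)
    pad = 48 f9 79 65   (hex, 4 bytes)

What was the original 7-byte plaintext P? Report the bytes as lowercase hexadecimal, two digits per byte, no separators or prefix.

3a0e342c54940c

The 4-byte key repeats, so the effective keystream is 48 f9 79 65 48 f9 79.
byte 0: 72 xor 48 = 3a
byte 1: f7 xor f9 = 0e
byte 2: 4d xor 79 = 34
byte 3: 49 xor 65 = 2c
byte 4: 1c xor 48 = 54
byte 5: 6d xor f9 = 94
byte 6: 75 xor 79 = 0c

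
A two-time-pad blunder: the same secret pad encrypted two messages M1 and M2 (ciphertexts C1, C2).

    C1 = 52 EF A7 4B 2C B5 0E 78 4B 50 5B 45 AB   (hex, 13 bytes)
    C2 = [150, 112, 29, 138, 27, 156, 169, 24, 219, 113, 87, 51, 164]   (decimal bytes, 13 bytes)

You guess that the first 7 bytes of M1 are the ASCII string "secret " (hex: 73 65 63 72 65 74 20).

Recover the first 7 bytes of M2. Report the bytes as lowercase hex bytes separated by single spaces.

First, C1 ⊕ C2 = (M1 ⊕ K) ⊕ (M2 ⊕ K) = M1 ⊕ M2, so the key drops out. Then M2 = (M1 ⊕ M2) ⊕ M1 over the first 7 bytes.
byte 0: (52 ^ 96) ^ 73 = c4 ^ 73 = b7
byte 1: (ef ^ 70) ^ 65 = 9f ^ 65 = fa
byte 2: (a7 ^ 1d) ^ 63 = ba ^ 63 = d9
byte 3: (4b ^ 8a) ^ 72 = c1 ^ 72 = b3
byte 4: (2c ^ 1b) ^ 65 = 37 ^ 65 = 52
byte 5: (b5 ^ 9c) ^ 74 = 29 ^ 74 = 5d
byte 6: (0e ^ a9) ^ 20 = a7 ^ 20 = 87

b7 fa d9 b3 52 5d 87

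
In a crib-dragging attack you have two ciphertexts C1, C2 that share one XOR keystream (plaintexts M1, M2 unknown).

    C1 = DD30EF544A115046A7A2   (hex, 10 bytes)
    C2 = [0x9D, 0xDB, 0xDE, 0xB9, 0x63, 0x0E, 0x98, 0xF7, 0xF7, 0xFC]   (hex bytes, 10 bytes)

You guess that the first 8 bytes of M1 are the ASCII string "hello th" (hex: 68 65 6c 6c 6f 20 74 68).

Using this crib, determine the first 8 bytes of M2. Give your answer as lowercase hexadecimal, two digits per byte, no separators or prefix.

First, C1 ⊕ C2 = (M1 ⊕ K) ⊕ (M2 ⊕ K) = M1 ⊕ M2, so the key drops out. Then M2 = (M1 ⊕ M2) ⊕ M1 over the first 8 bytes.
byte 0: (dd ^ 9d) ^ 68 = 40 ^ 68 = 28
byte 1: (30 ^ db) ^ 65 = eb ^ 65 = 8e
byte 2: (ef ^ de) ^ 6c = 31 ^ 6c = 5d
byte 3: (54 ^ b9) ^ 6c = ed ^ 6c = 81
byte 4: (4a ^ 63) ^ 6f = 29 ^ 6f = 46
byte 5: (11 ^ 0e) ^ 20 = 1f ^ 20 = 3f
byte 6: (50 ^ 98) ^ 74 = c8 ^ 74 = bc
byte 7: (46 ^ f7) ^ 68 = b1 ^ 68 = d9

288e5d81463fbcd9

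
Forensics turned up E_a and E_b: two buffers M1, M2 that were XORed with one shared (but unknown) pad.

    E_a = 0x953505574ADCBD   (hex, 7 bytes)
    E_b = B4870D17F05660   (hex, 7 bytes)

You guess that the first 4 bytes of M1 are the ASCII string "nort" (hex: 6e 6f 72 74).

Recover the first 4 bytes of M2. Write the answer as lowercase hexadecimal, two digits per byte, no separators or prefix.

4fdd7a34

First, E_a ⊕ E_b = (M1 ⊕ K) ⊕ (M2 ⊕ K) = M1 ⊕ M2, so the key drops out. Then M2 = (M1 ⊕ M2) ⊕ M1 over the first 4 bytes.
byte 0: (95 xor b4) xor 6e = 21 xor 6e = 4f
byte 1: (35 xor 87) xor 6f = b2 xor 6f = dd
byte 2: (05 xor 0d) xor 72 = 08 xor 72 = 7a
byte 3: (57 xor 17) xor 74 = 40 xor 74 = 34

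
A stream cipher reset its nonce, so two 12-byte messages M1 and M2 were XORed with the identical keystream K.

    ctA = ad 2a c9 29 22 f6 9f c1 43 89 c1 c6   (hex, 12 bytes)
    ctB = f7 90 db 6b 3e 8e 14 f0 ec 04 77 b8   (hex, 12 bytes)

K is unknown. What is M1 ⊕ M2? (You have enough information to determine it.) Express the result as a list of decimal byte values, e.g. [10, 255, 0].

[90, 186, 18, 66, 28, 120, 139, 49, 175, 141, 182, 126]

ctA ⊕ ctB = (M1 ⊕ K) ⊕ (M2 ⊕ K) = M1 ⊕ M2 — the shared key cancels under XOR.
byte 0: ad xor f7 = 5a
byte 1: 2a xor 90 = ba
byte 2: c9 xor db = 12
byte 3: 29 xor 6b = 42
byte 4: 22 xor 3e = 1c
byte 5: f6 xor 8e = 78
byte 6: 9f xor 14 = 8b
byte 7: c1 xor f0 = 31
byte 8: 43 xor ec = af
byte 9: 89 xor 04 = 8d
byte 10: c1 xor 77 = b6
byte 11: c6 xor b8 = 7e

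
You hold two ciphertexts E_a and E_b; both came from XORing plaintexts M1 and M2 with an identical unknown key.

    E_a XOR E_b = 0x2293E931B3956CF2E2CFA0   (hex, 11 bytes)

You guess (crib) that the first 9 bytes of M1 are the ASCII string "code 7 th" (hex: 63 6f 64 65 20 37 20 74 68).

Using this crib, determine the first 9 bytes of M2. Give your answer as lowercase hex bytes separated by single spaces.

41 fc 8d 54 93 a2 4c 86 8a

Since E_a ⊕ E_b = M1 ⊕ M2, XORing with the guessed M1 bytes yields the corresponding M2 bytes: M2 = (E_a ⊕ E_b) ⊕ M1.
byte 0:  34 XOR  99 =  65
byte 1: 147 XOR 111 = 252
byte 2: 233 XOR 100 = 141
byte 3:  49 XOR 101 =  84
byte 4: 179 XOR  32 = 147
byte 5: 149 XOR  55 = 162
byte 6: 108 XOR  32 =  76
byte 7: 242 XOR 116 = 134
byte 8: 226 XOR 104 = 138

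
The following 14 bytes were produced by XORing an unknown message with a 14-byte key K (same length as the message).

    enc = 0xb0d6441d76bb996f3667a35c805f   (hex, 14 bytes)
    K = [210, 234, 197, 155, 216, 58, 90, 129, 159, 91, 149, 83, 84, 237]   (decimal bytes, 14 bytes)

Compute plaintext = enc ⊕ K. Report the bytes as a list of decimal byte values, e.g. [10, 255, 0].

[98, 60, 129, 134, 174, 129, 195, 238, 169, 60, 54, 15, 212, 178]

10110000 XOR 11010010 = 01100010
11010110 XOR 11101010 = 00111100
01000100 XOR 11000101 = 10000001
00011101 XOR 10011011 = 10000110
01110110 XOR 11011000 = 10101110
10111011 XOR 00111010 = 10000001
10011001 XOR 01011010 = 11000011
01101111 XOR 10000001 = 11101110
00110110 XOR 10011111 = 10101001
01100111 XOR 01011011 = 00111100
10100011 XOR 10010101 = 00110110
01011100 XOR 01010011 = 00001111
10000000 XOR 01010100 = 11010100
01011111 XOR 11101101 = 10110010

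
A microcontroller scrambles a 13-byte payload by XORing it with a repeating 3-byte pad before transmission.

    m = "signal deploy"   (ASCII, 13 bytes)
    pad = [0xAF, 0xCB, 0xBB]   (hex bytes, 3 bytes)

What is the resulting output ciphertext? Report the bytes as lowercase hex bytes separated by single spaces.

dc a2 dc c1 aa d7 8f af de df a7 d4 d6

The 3-byte key repeats, so the effective keystream is af cb bb af cb bb af cb bb af cb bb af.
byte 0: 73 xor af = dc
byte 1: 69 xor cb = a2
byte 2: 67 xor bb = dc
byte 3: 6e xor af = c1
byte 4: 61 xor cb = aa
byte 5: 6c xor bb = d7
byte 6: 20 xor af = 8f
byte 7: 64 xor cb = af
byte 8: 65 xor bb = de
byte 9: 70 xor af = df
byte 10: 6c xor cb = a7
byte 11: 6f xor bb = d4
byte 12: 79 xor af = d6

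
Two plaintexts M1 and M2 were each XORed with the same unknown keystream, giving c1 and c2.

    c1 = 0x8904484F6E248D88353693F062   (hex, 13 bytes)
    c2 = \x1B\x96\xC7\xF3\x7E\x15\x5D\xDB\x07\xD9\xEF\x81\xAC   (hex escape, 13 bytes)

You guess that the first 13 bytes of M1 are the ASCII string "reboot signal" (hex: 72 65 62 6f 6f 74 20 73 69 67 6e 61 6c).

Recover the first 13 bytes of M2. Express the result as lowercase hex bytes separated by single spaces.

e0 f7 ed d3 7f 45 f0 20 5b 88 12 10 a2

First, c1 ⊕ c2 = (M1 ⊕ K) ⊕ (M2 ⊕ K) = M1 ⊕ M2, so the key drops out. Then M2 = (M1 ⊕ M2) ⊕ M1 over the first 13 bytes.
byte 0: (89 XOR 1b) XOR 72 = 92 XOR 72 = e0
byte 1: (04 XOR 96) XOR 65 = 92 XOR 65 = f7
byte 2: (48 XOR c7) XOR 62 = 8f XOR 62 = ed
byte 3: (4f XOR f3) XOR 6f = bc XOR 6f = d3
byte 4: (6e XOR 7e) XOR 6f = 10 XOR 6f = 7f
byte 5: (24 XOR 15) XOR 74 = 31 XOR 74 = 45
byte 6: (8d XOR 5d) XOR 20 = d0 XOR 20 = f0
byte 7: (88 XOR db) XOR 73 = 53 XOR 73 = 20
byte 8: (35 XOR 07) XOR 69 = 32 XOR 69 = 5b
byte 9: (36 XOR d9) XOR 67 = ef XOR 67 = 88
byte 10: (93 XOR ef) XOR 6e = 7c XOR 6e = 12
byte 11: (f0 XOR 81) XOR 61 = 71 XOR 61 = 10
byte 12: (62 XOR ac) XOR 6c = ce XOR 6c = a2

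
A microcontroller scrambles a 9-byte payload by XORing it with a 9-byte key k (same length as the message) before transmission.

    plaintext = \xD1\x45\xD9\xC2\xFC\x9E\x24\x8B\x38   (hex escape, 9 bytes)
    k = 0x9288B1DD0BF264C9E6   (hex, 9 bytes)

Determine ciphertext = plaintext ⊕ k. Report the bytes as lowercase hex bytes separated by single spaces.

XOR is its own inverse, so applying the key byte-wise gives the result directly.
d1 xor 92 = 43
45 xor 88 = cd
d9 xor b1 = 68
c2 xor dd = 1f
fc xor 0b = f7
9e xor f2 = 6c
24 xor 64 = 40
8b xor c9 = 42
38 xor e6 = de

43 cd 68 1f f7 6c 40 42 de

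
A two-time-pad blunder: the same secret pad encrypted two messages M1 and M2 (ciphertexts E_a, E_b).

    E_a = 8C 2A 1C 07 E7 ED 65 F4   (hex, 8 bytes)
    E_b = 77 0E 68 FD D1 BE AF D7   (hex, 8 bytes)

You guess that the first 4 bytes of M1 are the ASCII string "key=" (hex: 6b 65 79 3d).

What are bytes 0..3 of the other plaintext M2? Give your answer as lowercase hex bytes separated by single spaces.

First, E_a ⊕ E_b = (M1 ⊕ K) ⊕ (M2 ⊕ K) = M1 ⊕ M2, so the key drops out. Then M2 = (M1 ⊕ M2) ⊕ M1 over the first 4 bytes.
byte 0: (8c xor 77) xor 6b = fb xor 6b = 90
byte 1: (2a xor 0e) xor 65 = 24 xor 65 = 41
byte 2: (1c xor 68) xor 79 = 74 xor 79 = 0d
byte 3: (07 xor fd) xor 3d = fa xor 3d = c7

90 41 0d c7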